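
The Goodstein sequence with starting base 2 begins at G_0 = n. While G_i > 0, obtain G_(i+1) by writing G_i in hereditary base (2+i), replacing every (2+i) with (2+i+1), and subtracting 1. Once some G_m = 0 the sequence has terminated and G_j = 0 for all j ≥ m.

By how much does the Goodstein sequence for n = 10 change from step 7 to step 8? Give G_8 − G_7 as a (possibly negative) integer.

(0) 10|_2 = 2^(2 + 1) + 2 ↦ 3^(3 + 1) + 3|_3 = 84 ⇒ 83
(1) 83|_3 = 3^(3 + 1) + 2 ↦ 4^(4 + 1) + 2|_4 = 1026 ⇒ 1025
(2) 1025|_4 = 4^(4 + 1) + 1 ↦ 5^(5 + 1) + 1|_5 = 15626 ⇒ 15625
(3) 15625|_5 = 5^(5 + 1) ↦ 6^(6 + 1)|_6 = 279936 ⇒ 279935
(4) 279935|_6 = 5·6^6 + 5·6^5 + 5·6^4 + 5·6^3 + 5·6^2 + 5·6 + 5 ↦ 5·7^7 + 5·7^5 + 5·7^4 + 5·7^3 + 5·7^2 + 5·7 + 5|_7 = 4215755 ⇒ 4215754
(5) 4215754|_7 = 5·7^7 + 5·7^5 + 5·7^4 + 5·7^3 + 5·7^2 + 5·7 + 4 ↦ 5·8^8 + 5·8^5 + 5·8^4 + 5·8^3 + 5·8^2 + 5·8 + 4|_8 = 84073324 ⇒ 84073323
(6) 84073323|_8 = 5·8^8 + 5·8^5 + 5·8^4 + 5·8^3 + 5·8^2 + 5·8 + 3 ↦ 5·9^9 + 5·9^5 + 5·9^4 + 5·9^3 + 5·9^2 + 5·9 + 3|_9 = 1937434593 ⇒ 1937434592
(7) 1937434592|_9 = 5·9^9 + 5·9^5 + 5·9^4 + 5·9^3 + 5·9^2 + 5·9 + 2 ↦ 5·10^10 + 5·10^5 + 5·10^4 + 5·10^3 + 5·10^2 + 5·10 + 2|_10 = 50000555552 ⇒ 50000555551

48063120959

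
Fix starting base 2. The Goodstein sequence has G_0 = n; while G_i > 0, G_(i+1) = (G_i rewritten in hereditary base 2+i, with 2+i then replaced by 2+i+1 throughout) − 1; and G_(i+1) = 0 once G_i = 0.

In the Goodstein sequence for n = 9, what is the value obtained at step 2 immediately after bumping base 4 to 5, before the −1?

9843

step 0: 9 = 2^(2 + 1) + 1; sub 3 for 2: 3^(3 + 1) + 1; = 82; G_1 = 82−1 = 81
step 1: 81 = 3^(3 + 1); sub 4 for 3: 4^(4 + 1); = 1024; G_2 = 1024−1 = 1023
step 2: 1023 = 3·4^4 + 3·4^3 + 3·4^2 + 3·4 + 3; sub 5 for 4: 3·5^5 + 3·5^3 + 3·5^2 + 3·5 + 3; = 9843; G_3 = 9843−1 = 9842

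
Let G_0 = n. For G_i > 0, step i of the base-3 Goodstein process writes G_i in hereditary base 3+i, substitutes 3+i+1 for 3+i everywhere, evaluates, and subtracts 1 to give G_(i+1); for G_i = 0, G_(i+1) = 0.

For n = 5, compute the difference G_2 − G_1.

0

5 —HB3→ 3 + 2 —bump→ 4 + 2 = 6 —(−1)→ 5
5 —HB4→ 4 + 1 —bump→ 5 + 1 = 6 —(−1)→ 5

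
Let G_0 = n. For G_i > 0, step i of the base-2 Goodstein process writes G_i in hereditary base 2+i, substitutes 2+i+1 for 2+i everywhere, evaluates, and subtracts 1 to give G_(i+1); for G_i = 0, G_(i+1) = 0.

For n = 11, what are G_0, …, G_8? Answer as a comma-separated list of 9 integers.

11 —HB2→ 2^(2 + 1) + 2 + 1 —bump→ 3^(3 + 1) + 3 + 1 = 85 —(−1)→ 84
84 —HB3→ 3^(3 + 1) + 3 —bump→ 4^(4 + 1) + 4 = 1028 —(−1)→ 1027
1027 —HB4→ 4^(4 + 1) + 3 —bump→ 5^(5 + 1) + 3 = 15628 —(−1)→ 15627
15627 —HB5→ 5^(5 + 1) + 2 —bump→ 6^(6 + 1) + 2 = 279938 —(−1)→ 279937
279937 —HB6→ 6^(6 + 1) + 1 —bump→ 7^(7 + 1) + 1 = 5764802 —(−1)→ 5764801
5764801 —HB7→ 7^(7 + 1) —bump→ 8^(8 + 1) = 134217728 —(−1)→ 134217727
134217727 —HB8→ 7·8^8 + 7·8^7 + 7·8^6 + 7·8^5 + 7·8^4 + 7·8^3 + 7·8^2 + 7·8 + 7 —bump→ 7·9^9 + 7·9^7 + 7·9^6 + 7·9^5 + 7·9^4 + 7·9^3 + 7·9^2 + 7·9 + 7 = 2749609303 —(−1)→ 2749609302
2749609302 —HB9→ 7·9^9 + 7·9^7 + 7·9^6 + 7·9^5 + 7·9^4 + 7·9^3 + 7·9^2 + 7·9 + 6 —bump→ 7·10^10 + 7·10^7 + 7·10^6 + 7·10^5 + 7·10^4 + 7·10^3 + 7·10^2 + 7·10 + 6 = 70077777776 —(−1)→ 70077777775

11, 84, 1027, 15627, 279937, 5764801, 134217727, 2749609302, 70077777775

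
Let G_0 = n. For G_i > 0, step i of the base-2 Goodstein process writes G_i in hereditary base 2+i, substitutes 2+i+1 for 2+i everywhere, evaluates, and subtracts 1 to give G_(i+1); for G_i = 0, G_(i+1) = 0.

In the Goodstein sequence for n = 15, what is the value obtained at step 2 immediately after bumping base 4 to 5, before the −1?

15 —HB2→ 2^(2 + 1) + 2^2 + 2 + 1 —bump→ 3^(3 + 1) + 3^3 + 3 + 1 = 112 —(−1)→ 111
111 —HB3→ 3^(3 + 1) + 3^3 + 3 —bump→ 4^(4 + 1) + 4^4 + 4 = 1284 —(−1)→ 1283

18753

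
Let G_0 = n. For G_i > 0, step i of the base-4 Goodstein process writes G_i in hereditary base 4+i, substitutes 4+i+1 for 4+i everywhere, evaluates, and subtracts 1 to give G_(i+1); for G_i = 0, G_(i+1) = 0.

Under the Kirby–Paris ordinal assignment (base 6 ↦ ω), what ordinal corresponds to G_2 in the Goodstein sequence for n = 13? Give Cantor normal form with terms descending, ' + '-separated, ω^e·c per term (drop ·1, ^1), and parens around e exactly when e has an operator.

(0) 13|_4 = 3·4 + 1 ↦ 3·5 + 1|_5 = 16 ⇒ 15
(1) 15|_5 = 3·5 ↦ 3·6|_6 = 18 ⇒ 17
(2) 17|_6 = 2·6 + 5 ↦ 2·7 + 5|_7 = 19 ⇒ 18

ω·2 + 5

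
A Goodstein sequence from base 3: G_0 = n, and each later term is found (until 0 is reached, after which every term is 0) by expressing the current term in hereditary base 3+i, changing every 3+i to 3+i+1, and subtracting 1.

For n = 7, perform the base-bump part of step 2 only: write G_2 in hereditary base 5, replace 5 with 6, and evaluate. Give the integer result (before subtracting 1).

G_0 = 7. HB_3(7) = 2·3 + 1. Bump = 9. G_1 = 8.
G_1 = 8. HB_4(8) = 2·4. Bump = 10. G_2 = 9.
G_2 = 9. HB_5(9) = 5 + 4. Bump = 10. G_3 = 9.

10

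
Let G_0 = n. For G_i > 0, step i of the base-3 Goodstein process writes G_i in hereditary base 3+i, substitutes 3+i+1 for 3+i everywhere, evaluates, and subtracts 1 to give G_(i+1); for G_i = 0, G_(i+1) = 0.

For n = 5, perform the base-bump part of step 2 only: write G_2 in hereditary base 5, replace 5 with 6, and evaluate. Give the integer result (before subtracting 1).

6

step 0: 5 = 3 + 2; sub 4 for 3: 4 + 2; = 6; G_1 = 6−1 = 5
step 1: 5 = 4 + 1; sub 5 for 4: 5 + 1; = 6; G_2 = 6−1 = 5
step 2: 5 = 5; sub 6 for 5: 6; = 6; G_3 = 6−1 = 5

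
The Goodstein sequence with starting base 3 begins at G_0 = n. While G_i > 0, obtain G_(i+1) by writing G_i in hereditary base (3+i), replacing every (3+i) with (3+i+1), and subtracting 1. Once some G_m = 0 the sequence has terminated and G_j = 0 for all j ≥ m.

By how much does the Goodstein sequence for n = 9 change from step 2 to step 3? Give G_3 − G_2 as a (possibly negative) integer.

9 —HB3→ 3^2 —bump→ 4^2 = 16 —(−1)→ 15
15 —HB4→ 3·4 + 3 —bump→ 3·5 + 3 = 18 —(−1)→ 17
17 —HB5→ 3·5 + 2 —bump→ 3·6 + 2 = 20 —(−1)→ 19

2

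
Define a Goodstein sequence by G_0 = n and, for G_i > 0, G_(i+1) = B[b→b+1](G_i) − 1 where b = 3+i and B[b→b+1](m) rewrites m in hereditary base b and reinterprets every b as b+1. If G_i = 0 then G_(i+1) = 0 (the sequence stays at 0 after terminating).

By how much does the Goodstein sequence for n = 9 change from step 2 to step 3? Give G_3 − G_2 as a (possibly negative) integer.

2

G_0=9  [base 3] 3^2  →[3↦4]→  4^2 = 16  −1 ⇒ G_1=15
G_1=15  [base 4] 3·4 + 3  →[4↦5]→  3·5 + 3 = 18  −1 ⇒ G_2=17
G_2=17  [base 5] 3·5 + 2  →[5↦6]→  3·6 + 2 = 20  −1 ⇒ G_3=19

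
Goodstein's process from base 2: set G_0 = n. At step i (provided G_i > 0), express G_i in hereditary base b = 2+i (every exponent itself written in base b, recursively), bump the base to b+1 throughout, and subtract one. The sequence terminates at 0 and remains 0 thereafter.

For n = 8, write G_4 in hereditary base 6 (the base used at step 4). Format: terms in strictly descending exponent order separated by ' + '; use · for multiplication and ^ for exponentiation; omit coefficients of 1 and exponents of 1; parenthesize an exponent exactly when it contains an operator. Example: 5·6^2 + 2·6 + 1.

2·6^6 + 2·6^2 + 6 + 5

[0] 8 ≡ 2^(2 + 1) (base 2). Lift 3: 81. −1: 80.
[1] 80 ≡ 2·3^3 + 2·3^2 + 2·3 + 2 (base 3). Lift 4: 554. −1: 553.
[2] 553 ≡ 2·4^4 + 2·4^2 + 2·4 + 1 (base 4). Lift 5: 6311. −1: 6310.
[3] 6310 ≡ 2·5^5 + 2·5^2 + 2·5 (base 5). Lift 6: 93396. −1: 93395.
[4] 93395 ≡ 2·6^6 + 2·6^2 + 6 + 5 (base 6). Lift 7: 1647196. −1: 1647195.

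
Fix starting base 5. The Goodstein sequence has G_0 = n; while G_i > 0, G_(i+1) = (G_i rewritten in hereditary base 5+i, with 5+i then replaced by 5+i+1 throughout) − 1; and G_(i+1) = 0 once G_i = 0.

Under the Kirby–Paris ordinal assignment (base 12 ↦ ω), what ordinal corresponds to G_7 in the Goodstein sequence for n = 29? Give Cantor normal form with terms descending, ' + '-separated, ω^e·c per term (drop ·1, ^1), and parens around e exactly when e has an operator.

[0] 29 ≡ 5^2 + 4 (base 5). Lift 6: 40. −1: 39.
[1] 39 ≡ 6^2 + 3 (base 6). Lift 7: 52. −1: 51.
[2] 51 ≡ 7^2 + 2 (base 7). Lift 8: 66. −1: 65.
[3] 65 ≡ 8^2 + 1 (base 8). Lift 9: 82. −1: 81.
[4] 81 ≡ 9^2 (base 9). Lift 10: 100. −1: 99.
[5] 99 ≡ 9·10 + 9 (base 10). Lift 11: 108. −1: 107.
[6] 107 ≡ 9·11 + 8 (base 11). Lift 12: 116. −1: 115.

ω·9 + 7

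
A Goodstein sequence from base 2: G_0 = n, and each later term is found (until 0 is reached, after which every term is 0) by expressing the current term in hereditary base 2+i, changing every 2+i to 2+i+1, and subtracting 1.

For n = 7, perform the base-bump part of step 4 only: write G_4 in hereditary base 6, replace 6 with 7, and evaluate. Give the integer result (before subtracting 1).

base 2: 7 = 2^2 + 2 + 1; at 3: 3^3 + 3 + 1 = 31; next = 30
base 3: 30 = 3^3 + 3; at 4: 4^4 + 4 = 260; next = 259
base 4: 259 = 4^4 + 3; at 5: 5^5 + 3 = 3128; next = 3127
base 5: 3127 = 5^5 + 2; at 6: 6^6 + 2 = 46658; next = 46657
base 6: 46657 = 6^6 + 1; at 7: 7^7 + 1 = 823544; next = 823543

823544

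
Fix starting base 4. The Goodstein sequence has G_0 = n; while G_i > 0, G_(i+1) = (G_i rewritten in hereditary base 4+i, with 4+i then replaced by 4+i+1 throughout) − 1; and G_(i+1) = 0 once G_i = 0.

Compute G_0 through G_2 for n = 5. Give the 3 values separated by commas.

step 0: 5 = 4 + 1; sub 5 for 4: 5 + 1; = 6; G_1 = 6−1 = 5
step 1: 5 = 5; sub 6 for 5: 6; = 6; G_2 = 6−1 = 5

5, 5, 5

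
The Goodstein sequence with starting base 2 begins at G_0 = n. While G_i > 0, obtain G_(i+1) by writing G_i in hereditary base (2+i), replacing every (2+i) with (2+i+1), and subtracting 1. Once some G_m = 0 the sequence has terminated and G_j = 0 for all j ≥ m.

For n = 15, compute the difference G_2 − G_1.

1172

step 0: 15 = 2^(2 + 1) + 2^2 + 2 + 1; sub 3 for 2: 3^(3 + 1) + 3^3 + 3 + 1; = 112; G_1 = 112−1 = 111
step 1: 111 = 3^(3 + 1) + 3^3 + 3; sub 4 for 3: 4^(4 + 1) + 4^4 + 4; = 1284; G_2 = 1284−1 = 1283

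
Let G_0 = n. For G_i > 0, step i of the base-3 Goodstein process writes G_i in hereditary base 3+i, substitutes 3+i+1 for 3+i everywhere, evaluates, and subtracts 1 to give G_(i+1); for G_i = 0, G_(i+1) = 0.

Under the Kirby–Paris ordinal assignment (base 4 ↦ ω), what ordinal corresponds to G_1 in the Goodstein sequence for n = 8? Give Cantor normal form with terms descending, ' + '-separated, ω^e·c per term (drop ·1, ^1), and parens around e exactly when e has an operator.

(0) 8|_3 = 2·3 + 2 ↦ 2·4 + 2|_4 = 10 ⇒ 9
(1) 9|_4 = 2·4 + 1 ↦ 2·5 + 1|_5 = 11 ⇒ 10

ω·2 + 1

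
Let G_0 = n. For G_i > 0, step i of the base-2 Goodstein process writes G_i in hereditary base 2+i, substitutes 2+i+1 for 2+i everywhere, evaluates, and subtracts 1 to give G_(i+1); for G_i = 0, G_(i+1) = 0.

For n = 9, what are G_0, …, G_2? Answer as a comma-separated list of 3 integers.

step 0: 9 = 2^(2 + 1) + 1; sub 3 for 2: 3^(3 + 1) + 1; = 82; G_1 = 82−1 = 81
step 1: 81 = 3^(3 + 1); sub 4 for 3: 4^(4 + 1); = 1024; G_2 = 1024−1 = 1023

9, 81, 1023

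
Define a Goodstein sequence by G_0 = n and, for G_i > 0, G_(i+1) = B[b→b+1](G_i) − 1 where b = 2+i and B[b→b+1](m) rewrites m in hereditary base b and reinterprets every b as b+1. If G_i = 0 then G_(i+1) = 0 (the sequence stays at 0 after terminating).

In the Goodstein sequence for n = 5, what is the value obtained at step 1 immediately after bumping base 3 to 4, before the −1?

256

step 0: 5 = 2^2 + 1; sub 3 for 2: 3^3 + 1; = 28; G_1 = 28−1 = 27
step 1: 27 = 3^3; sub 4 for 3: 4^4; = 256; G_2 = 256−1 = 255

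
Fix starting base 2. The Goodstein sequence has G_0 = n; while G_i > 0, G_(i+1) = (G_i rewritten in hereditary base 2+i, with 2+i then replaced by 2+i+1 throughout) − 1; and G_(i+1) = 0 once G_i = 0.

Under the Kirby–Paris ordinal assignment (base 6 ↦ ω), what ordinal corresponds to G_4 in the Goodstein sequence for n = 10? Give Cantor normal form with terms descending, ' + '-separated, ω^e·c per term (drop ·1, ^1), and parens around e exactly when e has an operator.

ω^ω·5 + ω^5·5 + ω^4·5 + ω^3·5 + ω^2·5 + ω·5 + 5

step 0: 10 = 2^(2 + 1) + 2; sub 3 for 2: 3^(3 + 1) + 3; = 84; G_1 = 84−1 = 83
step 1: 83 = 3^(3 + 1) + 2; sub 4 for 3: 4^(4 + 1) + 2; = 1026; G_2 = 1026−1 = 1025
step 2: 1025 = 4^(4 + 1) + 1; sub 5 for 4: 5^(5 + 1) + 1; = 15626; G_3 = 15626−1 = 15625
step 3: 15625 = 5^(5 + 1); sub 6 for 5: 6^(6 + 1); = 279936; G_4 = 279936−1 = 279935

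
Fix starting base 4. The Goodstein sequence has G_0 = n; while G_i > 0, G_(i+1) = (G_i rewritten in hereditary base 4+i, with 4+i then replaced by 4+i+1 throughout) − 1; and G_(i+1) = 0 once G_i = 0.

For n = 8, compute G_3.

9

base 4: 8 = 2·4; at 5: 2·5 = 10; next = 9
base 5: 9 = 5 + 4; at 6: 6 + 4 = 10; next = 9
base 6: 9 = 6 + 3; at 7: 7 + 3 = 10; next = 9
base 7: 9 = 7 + 2; at 8: 8 + 2 = 10; next = 9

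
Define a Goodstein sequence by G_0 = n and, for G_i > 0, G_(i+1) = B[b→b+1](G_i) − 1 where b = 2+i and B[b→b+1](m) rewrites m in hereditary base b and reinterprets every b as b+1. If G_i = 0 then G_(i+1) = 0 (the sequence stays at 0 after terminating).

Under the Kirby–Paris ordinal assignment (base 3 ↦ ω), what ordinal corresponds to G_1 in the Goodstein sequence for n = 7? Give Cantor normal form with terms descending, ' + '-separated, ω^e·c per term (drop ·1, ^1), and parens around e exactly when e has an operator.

7 —HB2→ 2^2 + 2 + 1 —bump→ 3^3 + 3 + 1 = 31 —(−1)→ 30
30 —HB3→ 3^3 + 3 —bump→ 4^4 + 4 = 260 —(−1)→ 259

ω^ω + ω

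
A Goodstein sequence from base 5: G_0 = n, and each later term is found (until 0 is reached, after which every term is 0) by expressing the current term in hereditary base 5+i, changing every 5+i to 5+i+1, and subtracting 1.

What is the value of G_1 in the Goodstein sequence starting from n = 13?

14

[0] 13 ≡ 2·5 + 3 (base 5). Lift 6: 15. −1: 14.
[1] 14 ≡ 2·6 + 2 (base 6). Lift 7: 16. −1: 15.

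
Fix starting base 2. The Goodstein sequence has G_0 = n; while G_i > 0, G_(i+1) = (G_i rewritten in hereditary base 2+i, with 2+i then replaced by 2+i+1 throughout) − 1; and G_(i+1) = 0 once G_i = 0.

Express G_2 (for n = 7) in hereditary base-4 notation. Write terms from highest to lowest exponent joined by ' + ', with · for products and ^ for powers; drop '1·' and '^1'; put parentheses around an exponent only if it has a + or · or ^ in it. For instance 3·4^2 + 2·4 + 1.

4^4 + 3

G_0 = 7. HB_2(7) = 2^2 + 2 + 1. Bump = 31. G_1 = 30.
G_1 = 30. HB_3(30) = 3^3 + 3. Bump = 260. G_2 = 259.
G_2 = 259. HB_4(259) = 4^4 + 3. Bump = 3128. G_3 = 3127.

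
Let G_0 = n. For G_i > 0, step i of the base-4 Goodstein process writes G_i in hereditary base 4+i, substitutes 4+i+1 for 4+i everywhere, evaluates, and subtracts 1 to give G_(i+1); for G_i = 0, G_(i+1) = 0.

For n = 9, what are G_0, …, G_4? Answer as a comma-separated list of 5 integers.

9, 10, 11, 11, 11

(0) 9|_4 = 2·4 + 1 ↦ 2·5 + 1|_5 = 11 ⇒ 10
(1) 10|_5 = 2·5 ↦ 2·6|_6 = 12 ⇒ 11
(2) 11|_6 = 6 + 5 ↦ 7 + 5|_7 = 12 ⇒ 11
(3) 11|_7 = 7 + 4 ↦ 8 + 4|_8 = 12 ⇒ 11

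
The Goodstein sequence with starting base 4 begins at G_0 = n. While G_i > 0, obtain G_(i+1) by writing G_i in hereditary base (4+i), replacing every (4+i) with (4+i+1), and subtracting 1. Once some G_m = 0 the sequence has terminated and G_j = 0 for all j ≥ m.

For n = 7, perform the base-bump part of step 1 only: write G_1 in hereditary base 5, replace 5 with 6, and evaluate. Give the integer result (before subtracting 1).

8

G_0 = 7. HB_4(7) = 4 + 3. Bump = 8. G_1 = 7.
G_1 = 7. HB_5(7) = 5 + 2. Bump = 8. G_2 = 7.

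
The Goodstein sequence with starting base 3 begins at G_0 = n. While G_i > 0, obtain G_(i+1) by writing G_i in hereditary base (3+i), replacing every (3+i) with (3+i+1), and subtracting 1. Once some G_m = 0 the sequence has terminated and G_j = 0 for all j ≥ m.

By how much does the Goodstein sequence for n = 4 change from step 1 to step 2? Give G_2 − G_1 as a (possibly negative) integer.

0

step 0: 4 = 3 + 1; sub 4 for 3: 4 + 1; = 5; G_1 = 5−1 = 4
step 1: 4 = 4; sub 5 for 4: 5; = 5; G_2 = 5−1 = 4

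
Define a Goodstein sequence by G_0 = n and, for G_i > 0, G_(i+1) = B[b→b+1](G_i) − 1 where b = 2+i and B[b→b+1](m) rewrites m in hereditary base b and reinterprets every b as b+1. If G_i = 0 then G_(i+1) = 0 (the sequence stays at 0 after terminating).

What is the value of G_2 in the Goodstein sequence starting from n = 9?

1023

[0] 9 ≡ 2^(2 + 1) + 1 (base 2). Lift 3: 82. −1: 81.
[1] 81 ≡ 3^(3 + 1) (base 3). Lift 4: 1024. −1: 1023.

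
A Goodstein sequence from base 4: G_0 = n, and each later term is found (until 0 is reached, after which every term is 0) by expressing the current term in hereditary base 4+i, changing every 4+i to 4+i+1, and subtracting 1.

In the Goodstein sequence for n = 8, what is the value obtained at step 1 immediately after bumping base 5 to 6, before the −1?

G_0=8  [base 4] 2·4  →[4↦5]→  2·5 = 10  −1 ⇒ G_1=9
G_1=9  [base 5] 5 + 4  →[5↦6]→  6 + 4 = 10  −1 ⇒ G_2=9

10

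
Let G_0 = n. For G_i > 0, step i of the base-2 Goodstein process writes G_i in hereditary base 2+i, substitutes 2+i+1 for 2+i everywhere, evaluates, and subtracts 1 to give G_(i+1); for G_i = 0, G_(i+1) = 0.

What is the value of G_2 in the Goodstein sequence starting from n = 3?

i=0: 3 = 2 + 1 (b=2); 2→3: 3 + 1 = 4; 4−1 = 3
i=1: 3 = 3 (b=3); 3→4: 4 = 4; 4−1 = 3
i=2: 3 = 3 (b=4); 4→5: 3 = 3; 3−1 = 2

3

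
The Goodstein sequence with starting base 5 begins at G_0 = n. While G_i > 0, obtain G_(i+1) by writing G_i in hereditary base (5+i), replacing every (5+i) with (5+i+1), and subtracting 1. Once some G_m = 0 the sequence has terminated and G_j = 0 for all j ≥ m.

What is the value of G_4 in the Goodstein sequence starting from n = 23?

step 0: 23 = 4·5 + 3; sub 6 for 5: 4·6 + 3; = 27; G_1 = 27−1 = 26
step 1: 26 = 4·6 + 2; sub 7 for 6: 4·7 + 2; = 30; G_2 = 30−1 = 29
step 2: 29 = 4·7 + 1; sub 8 for 7: 4·8 + 1; = 33; G_3 = 33−1 = 32
step 3: 32 = 4·8; sub 9 for 8: 4·9; = 36; G_4 = 36−1 = 35
step 4: 35 = 3·9 + 8; sub 10 for 9: 3·10 + 8; = 38; G_5 = 38−1 = 37

35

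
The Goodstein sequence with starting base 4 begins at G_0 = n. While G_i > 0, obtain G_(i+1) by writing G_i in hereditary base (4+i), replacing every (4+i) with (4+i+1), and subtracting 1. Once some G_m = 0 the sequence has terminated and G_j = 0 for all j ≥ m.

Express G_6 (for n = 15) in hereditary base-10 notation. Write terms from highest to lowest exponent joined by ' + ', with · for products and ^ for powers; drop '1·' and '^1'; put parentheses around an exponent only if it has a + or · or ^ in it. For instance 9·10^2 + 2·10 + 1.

2·10 + 5

(0) 15|_4 = 3·4 + 3 ↦ 3·5 + 3|_5 = 18 ⇒ 17
(1) 17|_5 = 3·5 + 2 ↦ 3·6 + 2|_6 = 20 ⇒ 19
(2) 19|_6 = 3·6 + 1 ↦ 3·7 + 1|_7 = 22 ⇒ 21
(3) 21|_7 = 3·7 ↦ 3·8|_8 = 24 ⇒ 23
(4) 23|_8 = 2·8 + 7 ↦ 2·9 + 7|_9 = 25 ⇒ 24
(5) 24|_9 = 2·9 + 6 ↦ 2·10 + 6|_10 = 26 ⇒ 25
(6) 25|_10 = 2·10 + 5 ↦ 2·11 + 5|_11 = 27 ⇒ 26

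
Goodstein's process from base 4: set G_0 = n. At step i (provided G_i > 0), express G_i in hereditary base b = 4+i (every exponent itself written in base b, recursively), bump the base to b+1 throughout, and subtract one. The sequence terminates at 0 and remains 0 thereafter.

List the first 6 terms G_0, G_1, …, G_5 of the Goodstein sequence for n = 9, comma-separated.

9, 10, 11, 11, 11, 11

(0) 9|_4 = 2·4 + 1 ↦ 2·5 + 1|_5 = 11 ⇒ 10
(1) 10|_5 = 2·5 ↦ 2·6|_6 = 12 ⇒ 11
(2) 11|_6 = 6 + 5 ↦ 7 + 5|_7 = 12 ⇒ 11
(3) 11|_7 = 7 + 4 ↦ 8 + 4|_8 = 12 ⇒ 11
(4) 11|_8 = 8 + 3 ↦ 9 + 3|_9 = 12 ⇒ 11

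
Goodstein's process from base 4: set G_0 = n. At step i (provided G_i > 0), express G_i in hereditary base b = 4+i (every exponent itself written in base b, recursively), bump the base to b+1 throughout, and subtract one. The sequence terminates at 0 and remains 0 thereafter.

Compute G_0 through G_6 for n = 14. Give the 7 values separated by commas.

(0) 14|_4 = 3·4 + 2 ↦ 3·5 + 2|_5 = 17 ⇒ 16
(1) 16|_5 = 3·5 + 1 ↦ 3·6 + 1|_6 = 19 ⇒ 18
(2) 18|_6 = 3·6 ↦ 3·7|_7 = 21 ⇒ 20
(3) 20|_7 = 2·7 + 6 ↦ 2·8 + 6|_8 = 22 ⇒ 21
(4) 21|_8 = 2·8 + 5 ↦ 2·9 + 5|_9 = 23 ⇒ 22
(5) 22|_9 = 2·9 + 4 ↦ 2·10 + 4|_10 = 24 ⇒ 23

14, 16, 18, 20, 21, 22, 23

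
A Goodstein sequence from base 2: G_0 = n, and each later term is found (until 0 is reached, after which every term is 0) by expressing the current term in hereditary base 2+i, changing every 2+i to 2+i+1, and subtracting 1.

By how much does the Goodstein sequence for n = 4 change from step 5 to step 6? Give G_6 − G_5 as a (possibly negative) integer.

(0) 4|_2 = 2^2 ↦ 3^3|_3 = 27 ⇒ 26
(1) 26|_3 = 2·3^2 + 2·3 + 2 ↦ 2·4^2 + 2·4 + 2|_4 = 42 ⇒ 41
(2) 41|_4 = 2·4^2 + 2·4 + 1 ↦ 2·5^2 + 2·5 + 1|_5 = 61 ⇒ 60
(3) 60|_5 = 2·5^2 + 2·5 ↦ 2·6^2 + 2·6|_6 = 84 ⇒ 83
(4) 83|_6 = 2·6^2 + 6 + 5 ↦ 2·7^2 + 7 + 5|_7 = 110 ⇒ 109
(5) 109|_7 = 2·7^2 + 7 + 4 ↦ 2·8^2 + 8 + 4|_8 = 140 ⇒ 139

30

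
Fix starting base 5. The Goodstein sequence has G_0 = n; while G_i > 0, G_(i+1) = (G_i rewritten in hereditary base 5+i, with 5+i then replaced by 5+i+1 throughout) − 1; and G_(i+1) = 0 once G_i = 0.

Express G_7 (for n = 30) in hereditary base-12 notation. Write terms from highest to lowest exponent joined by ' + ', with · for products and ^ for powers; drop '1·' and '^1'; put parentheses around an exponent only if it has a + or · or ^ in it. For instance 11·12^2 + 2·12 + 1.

11·12 + 11

step 0: 30 = 5^2 + 5; sub 6 for 5: 6^2 + 6; = 42; G_1 = 42−1 = 41
step 1: 41 = 6^2 + 5; sub 7 for 6: 7^2 + 5; = 54; G_2 = 54−1 = 53
step 2: 53 = 7^2 + 4; sub 8 for 7: 8^2 + 4; = 68; G_3 = 68−1 = 67
step 3: 67 = 8^2 + 3; sub 9 for 8: 9^2 + 3; = 84; G_4 = 84−1 = 83
step 4: 83 = 9^2 + 2; sub 10 for 9: 10^2 + 2; = 102; G_5 = 102−1 = 101
step 5: 101 = 10^2 + 1; sub 11 for 10: 11^2 + 1; = 122; G_6 = 122−1 = 121
step 6: 121 = 11^2; sub 12 for 11: 12^2; = 144; G_7 = 144−1 = 143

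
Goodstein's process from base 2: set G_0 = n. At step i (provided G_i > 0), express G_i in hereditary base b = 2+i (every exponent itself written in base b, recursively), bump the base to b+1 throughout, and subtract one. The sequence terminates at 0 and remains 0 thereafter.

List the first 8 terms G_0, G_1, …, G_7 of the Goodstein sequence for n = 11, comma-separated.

11, 84, 1027, 15627, 279937, 5764801, 134217727, 2749609302

[0] 11 ≡ 2^(2 + 1) + 2 + 1 (base 2). Lift 3: 85. −1: 84.
[1] 84 ≡ 3^(3 + 1) + 3 (base 3). Lift 4: 1028. −1: 1027.
[2] 1027 ≡ 4^(4 + 1) + 3 (base 4). Lift 5: 15628. −1: 15627.
[3] 15627 ≡ 5^(5 + 1) + 2 (base 5). Lift 6: 279938. −1: 279937.
[4] 279937 ≡ 6^(6 + 1) + 1 (base 6). Lift 7: 5764802. −1: 5764801.
[5] 5764801 ≡ 7^(7 + 1) (base 7). Lift 8: 134217728. −1: 134217727.
[6] 134217727 ≡ 7·8^8 + 7·8^7 + 7·8^6 + 7·8^5 + 7·8^4 + 7·8^3 + 7·8^2 + 7·8 + 7 (base 8). Lift 9: 2749609303. −1: 2749609302.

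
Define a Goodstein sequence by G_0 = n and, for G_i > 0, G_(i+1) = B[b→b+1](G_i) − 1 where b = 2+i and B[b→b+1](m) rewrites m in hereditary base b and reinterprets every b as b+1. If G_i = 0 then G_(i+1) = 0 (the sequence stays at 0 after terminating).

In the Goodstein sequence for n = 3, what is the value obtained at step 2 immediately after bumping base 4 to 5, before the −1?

i=0: 3 = 2 + 1 (b=2); 2→3: 3 + 1 = 4; 4−1 = 3
i=1: 3 = 3 (b=3); 3→4: 4 = 4; 4−1 = 3
i=2: 3 = 3 (b=4); 4→5: 3 = 3; 3−1 = 2

3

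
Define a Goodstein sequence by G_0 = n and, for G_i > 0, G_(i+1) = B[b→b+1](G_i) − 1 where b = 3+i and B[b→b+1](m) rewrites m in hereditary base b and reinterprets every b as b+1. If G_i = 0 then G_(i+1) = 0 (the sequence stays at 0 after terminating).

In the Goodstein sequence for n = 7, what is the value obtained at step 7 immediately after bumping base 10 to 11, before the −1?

G_0 = 7. HB_3(7) = 2·3 + 1. Bump = 9. G_1 = 8.
G_1 = 8. HB_4(8) = 2·4. Bump = 10. G_2 = 9.
G_2 = 9. HB_5(9) = 5 + 4. Bump = 10. G_3 = 9.
G_3 = 9. HB_6(9) = 6 + 3. Bump = 10. G_4 = 9.
G_4 = 9. HB_7(9) = 7 + 2. Bump = 10. G_5 = 9.
G_5 = 9. HB_8(9) = 8 + 1. Bump = 10. G_6 = 9.
G_6 = 9. HB_9(9) = 9. Bump = 10. G_7 = 9.

9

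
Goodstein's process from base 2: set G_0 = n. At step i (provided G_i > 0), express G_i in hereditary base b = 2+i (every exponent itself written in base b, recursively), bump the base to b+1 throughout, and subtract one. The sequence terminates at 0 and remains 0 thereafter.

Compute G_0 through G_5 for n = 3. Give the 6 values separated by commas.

(0) 3|_2 = 2 + 1 ↦ 3 + 1|_3 = 4 ⇒ 3
(1) 3|_3 = 3 ↦ 4|_4 = 4 ⇒ 3
(2) 3|_4 = 3 ↦ 3|_5 = 3 ⇒ 2
(3) 2|_5 = 2 ↦ 2|_6 = 2 ⇒ 1
(4) 1|_6 = 1 ↦ 1|_7 = 1 ⇒ 0

3, 3, 3, 2, 1, 0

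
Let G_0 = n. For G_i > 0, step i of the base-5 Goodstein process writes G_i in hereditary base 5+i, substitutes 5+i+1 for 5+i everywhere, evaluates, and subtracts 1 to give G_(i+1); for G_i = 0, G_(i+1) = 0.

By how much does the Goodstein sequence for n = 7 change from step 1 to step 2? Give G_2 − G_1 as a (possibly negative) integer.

[0] 7 ≡ 5 + 2 (base 5). Lift 6: 8. −1: 7.
[1] 7 ≡ 6 + 1 (base 6). Lift 7: 8. −1: 7.

0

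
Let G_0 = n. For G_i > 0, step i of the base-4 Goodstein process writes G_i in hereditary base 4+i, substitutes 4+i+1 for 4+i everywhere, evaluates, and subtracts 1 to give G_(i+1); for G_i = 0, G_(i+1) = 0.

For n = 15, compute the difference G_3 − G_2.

2

G_0 = 15. HB_4(15) = 3·4 + 3. Bump = 18. G_1 = 17.
G_1 = 17. HB_5(17) = 3·5 + 2. Bump = 20. G_2 = 19.
G_2 = 19. HB_6(19) = 3·6 + 1. Bump = 22. G_3 = 21.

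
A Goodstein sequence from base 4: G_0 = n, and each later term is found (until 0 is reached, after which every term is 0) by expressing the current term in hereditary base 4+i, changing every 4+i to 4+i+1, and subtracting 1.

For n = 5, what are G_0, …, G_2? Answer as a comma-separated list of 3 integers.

5, 5, 5

5 —HB4→ 4 + 1 —bump→ 5 + 1 = 6 —(−1)→ 5
5 —HB5→ 5 —bump→ 6 = 6 —(−1)→ 5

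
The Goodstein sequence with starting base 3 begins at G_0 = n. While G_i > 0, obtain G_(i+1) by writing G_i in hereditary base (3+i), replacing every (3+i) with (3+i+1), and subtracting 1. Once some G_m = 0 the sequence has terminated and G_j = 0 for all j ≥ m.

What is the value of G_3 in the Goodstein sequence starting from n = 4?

3

4 —HB3→ 3 + 1 —bump→ 4 + 1 = 5 —(−1)→ 4
4 —HB4→ 4 —bump→ 5 = 5 —(−1)→ 4
4 —HB5→ 4 —bump→ 4 = 4 —(−1)→ 3
3 —HB6→ 3 —bump→ 3 = 3 —(−1)→ 2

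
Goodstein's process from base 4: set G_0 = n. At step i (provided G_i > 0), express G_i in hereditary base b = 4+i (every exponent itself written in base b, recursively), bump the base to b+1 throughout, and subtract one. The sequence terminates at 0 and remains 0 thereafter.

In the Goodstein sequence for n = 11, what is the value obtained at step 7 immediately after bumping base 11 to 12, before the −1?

16

base 4: 11 = 2·4 + 3; at 5: 2·5 + 3 = 13; next = 12
base 5: 12 = 2·5 + 2; at 6: 2·6 + 2 = 14; next = 13
base 6: 13 = 2·6 + 1; at 7: 2·7 + 1 = 15; next = 14
base 7: 14 = 2·7; at 8: 2·8 = 16; next = 15
base 8: 15 = 8 + 7; at 9: 9 + 7 = 16; next = 15
base 9: 15 = 9 + 6; at 10: 10 + 6 = 16; next = 15
base 10: 15 = 10 + 5; at 11: 11 + 5 = 16; next = 15
base 11: 15 = 11 + 4; at 12: 12 + 4 = 16; next = 15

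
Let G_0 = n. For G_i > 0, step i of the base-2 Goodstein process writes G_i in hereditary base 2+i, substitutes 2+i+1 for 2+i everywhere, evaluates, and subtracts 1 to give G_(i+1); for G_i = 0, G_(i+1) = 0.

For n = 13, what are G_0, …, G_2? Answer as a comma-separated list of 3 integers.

G_0=13  [base 2] 2^(2 + 1) + 2^2 + 1  →[2↦3]→  3^(3 + 1) + 3^3 + 1 = 109  −1 ⇒ G_1=108
G_1=108  [base 3] 3^(3 + 1) + 3^3  →[3↦4]→  4^(4 + 1) + 4^4 = 1280  −1 ⇒ G_2=1279

13, 108, 1279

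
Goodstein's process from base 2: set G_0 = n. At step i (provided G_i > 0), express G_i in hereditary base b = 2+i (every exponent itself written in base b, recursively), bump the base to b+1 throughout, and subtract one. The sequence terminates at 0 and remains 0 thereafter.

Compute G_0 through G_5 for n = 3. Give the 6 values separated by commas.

i=0: 3 = 2 + 1 (b=2); 2→3: 3 + 1 = 4; 4−1 = 3
i=1: 3 = 3 (b=3); 3→4: 4 = 4; 4−1 = 3
i=2: 3 = 3 (b=4); 4→5: 3 = 3; 3−1 = 2
i=3: 2 = 2 (b=5); 5→6: 2 = 2; 2−1 = 1
i=4: 1 = 1 (b=6); 6→7: 1 = 1; 1−1 = 0

3, 3, 3, 2, 1, 0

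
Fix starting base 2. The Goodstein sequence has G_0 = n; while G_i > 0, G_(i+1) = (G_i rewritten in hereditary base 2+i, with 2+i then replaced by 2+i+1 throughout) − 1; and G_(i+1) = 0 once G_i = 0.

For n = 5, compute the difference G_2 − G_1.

step 0: 5 = 2^2 + 1; sub 3 for 2: 3^3 + 1; = 28; G_1 = 28−1 = 27
step 1: 27 = 3^3; sub 4 for 3: 4^4; = 256; G_2 = 256−1 = 255

228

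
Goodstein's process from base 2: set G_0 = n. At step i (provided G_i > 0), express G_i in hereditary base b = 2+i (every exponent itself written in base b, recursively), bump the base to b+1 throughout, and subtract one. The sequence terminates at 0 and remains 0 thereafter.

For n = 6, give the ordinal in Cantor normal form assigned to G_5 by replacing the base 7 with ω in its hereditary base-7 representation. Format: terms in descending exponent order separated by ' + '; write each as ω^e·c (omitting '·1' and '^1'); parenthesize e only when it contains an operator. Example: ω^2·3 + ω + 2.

ω^5·5 + ω^4·5 + ω^3·5 + ω^2·5 + ω·5 + 4

step 0: 6 = 2^2 + 2; sub 3 for 2: 3^3 + 3; = 30; G_1 = 30−1 = 29
step 1: 29 = 3^3 + 2; sub 4 for 3: 4^4 + 2; = 258; G_2 = 258−1 = 257
step 2: 257 = 4^4 + 1; sub 5 for 4: 5^5 + 1; = 3126; G_3 = 3126−1 = 3125
step 3: 3125 = 5^5; sub 6 for 5: 6^6; = 46656; G_4 = 46656−1 = 46655
step 4: 46655 = 5·6^5 + 5·6^4 + 5·6^3 + 5·6^2 + 5·6 + 5; sub 7 for 6: 5·7^5 + 5·7^4 + 5·7^3 + 5·7^2 + 5·7 + 5; = 98040; G_5 = 98040−1 = 98039
step 5: 98039 = 5·7^5 + 5·7^4 + 5·7^3 + 5·7^2 + 5·7 + 4; sub 8 for 7: 5·8^5 + 5·8^4 + 5·8^3 + 5·8^2 + 5·8 + 4; = 187244; G_6 = 187244−1 = 187243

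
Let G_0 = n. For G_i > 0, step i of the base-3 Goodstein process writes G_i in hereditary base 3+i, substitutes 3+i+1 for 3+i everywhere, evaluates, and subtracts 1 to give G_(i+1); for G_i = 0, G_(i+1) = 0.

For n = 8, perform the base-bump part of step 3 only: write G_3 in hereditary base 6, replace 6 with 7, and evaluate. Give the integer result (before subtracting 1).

(0) 8|_3 = 2·3 + 2 ↦ 2·4 + 2|_4 = 10 ⇒ 9
(1) 9|_4 = 2·4 + 1 ↦ 2·5 + 1|_5 = 11 ⇒ 10
(2) 10|_5 = 2·5 ↦ 2·6|_6 = 12 ⇒ 11
(3) 11|_6 = 6 + 5 ↦ 7 + 5|_7 = 12 ⇒ 11

12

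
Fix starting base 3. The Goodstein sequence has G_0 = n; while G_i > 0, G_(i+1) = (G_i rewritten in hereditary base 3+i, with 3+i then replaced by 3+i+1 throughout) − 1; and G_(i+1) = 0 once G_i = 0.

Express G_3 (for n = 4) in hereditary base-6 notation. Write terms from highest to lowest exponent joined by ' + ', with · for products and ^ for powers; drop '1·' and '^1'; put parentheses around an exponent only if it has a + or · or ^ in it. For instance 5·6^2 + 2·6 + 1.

3

step 0: 4 = 3 + 1; sub 4 for 3: 4 + 1; = 5; G_1 = 5−1 = 4
step 1: 4 = 4; sub 5 for 4: 5; = 5; G_2 = 5−1 = 4
step 2: 4 = 4; sub 6 for 5: 4; = 4; G_3 = 4−1 = 3
step 3: 3 = 3; sub 7 for 6: 3; = 3; G_4 = 3−1 = 2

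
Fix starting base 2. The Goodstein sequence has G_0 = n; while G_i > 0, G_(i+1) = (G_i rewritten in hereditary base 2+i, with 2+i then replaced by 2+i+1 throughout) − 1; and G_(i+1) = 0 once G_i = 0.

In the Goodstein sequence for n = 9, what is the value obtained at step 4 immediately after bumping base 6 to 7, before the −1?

2471827

G_0=9  [base 2] 2^(2 + 1) + 1  →[2↦3]→  3^(3 + 1) + 1 = 82  −1 ⇒ G_1=81
G_1=81  [base 3] 3^(3 + 1)  →[3↦4]→  4^(4 + 1) = 1024  −1 ⇒ G_2=1023
G_2=1023  [base 4] 3·4^4 + 3·4^3 + 3·4^2 + 3·4 + 3  →[4↦5]→  3·5^5 + 3·5^3 + 3·5^2 + 3·5 + 3 = 9843  −1 ⇒ G_3=9842
G_3=9842  [base 5] 3·5^5 + 3·5^3 + 3·5^2 + 3·5 + 2  →[5↦6]→  3·6^6 + 3·6^3 + 3·6^2 + 3·6 + 2 = 140744  −1 ⇒ G_4=140743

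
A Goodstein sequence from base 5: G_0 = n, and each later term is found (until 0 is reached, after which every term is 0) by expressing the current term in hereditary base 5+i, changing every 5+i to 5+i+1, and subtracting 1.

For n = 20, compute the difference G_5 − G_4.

i=0: 20 = 4·5 (b=5); 5→6: 4·6 = 24; 24−1 = 23
i=1: 23 = 3·6 + 5 (b=6); 6→7: 3·7 + 5 = 26; 26−1 = 25
i=2: 25 = 3·7 + 4 (b=7); 7→8: 3·8 + 4 = 28; 28−1 = 27
i=3: 27 = 3·8 + 3 (b=8); 8→9: 3·9 + 3 = 30; 30−1 = 29
i=4: 29 = 3·9 + 2 (b=9); 9→10: 3·10 + 2 = 32; 32−1 = 31

2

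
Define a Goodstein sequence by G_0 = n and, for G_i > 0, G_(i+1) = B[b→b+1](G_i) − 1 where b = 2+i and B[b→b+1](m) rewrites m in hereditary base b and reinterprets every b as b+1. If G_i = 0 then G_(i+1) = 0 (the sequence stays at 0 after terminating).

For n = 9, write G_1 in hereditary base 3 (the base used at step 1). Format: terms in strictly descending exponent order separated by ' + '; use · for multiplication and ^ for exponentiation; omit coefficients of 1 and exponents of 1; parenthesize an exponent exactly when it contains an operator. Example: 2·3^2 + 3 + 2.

G_0=9  [base 2] 2^(2 + 1) + 1  →[2↦3]→  3^(3 + 1) + 1 = 82  −1 ⇒ G_1=81
G_1=81  [base 3] 3^(3 + 1)  →[3↦4]→  4^(4 + 1) = 1024  −1 ⇒ G_2=1023

3^(3 + 1)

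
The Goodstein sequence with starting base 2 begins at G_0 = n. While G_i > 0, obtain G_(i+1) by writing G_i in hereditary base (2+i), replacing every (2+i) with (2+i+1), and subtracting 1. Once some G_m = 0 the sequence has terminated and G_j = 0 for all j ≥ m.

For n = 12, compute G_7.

3486784574

i=0: 12 = 2^(2 + 1) + 2^2 (b=2); 2→3: 3^(3 + 1) + 3^3 = 108; 108−1 = 107
i=1: 107 = 3^(3 + 1) + 2·3^2 + 2·3 + 2 (b=3); 3→4: 4^(4 + 1) + 2·4^2 + 2·4 + 2 = 1066; 1066−1 = 1065
i=2: 1065 = 4^(4 + 1) + 2·4^2 + 2·4 + 1 (b=4); 4→5: 5^(5 + 1) + 2·5^2 + 2·5 + 1 = 15686; 15686−1 = 15685
i=3: 15685 = 5^(5 + 1) + 2·5^2 + 2·5 (b=5); 5→6: 6^(6 + 1) + 2·6^2 + 2·6 = 280020; 280020−1 = 280019
i=4: 280019 = 6^(6 + 1) + 2·6^2 + 6 + 5 (b=6); 6→7: 7^(7 + 1) + 2·7^2 + 7 + 5 = 5764911; 5764911−1 = 5764910
i=5: 5764910 = 7^(7 + 1) + 2·7^2 + 7 + 4 (b=7); 7→8: 8^(8 + 1) + 2·8^2 + 8 + 4 = 134217868; 134217868−1 = 134217867
i=6: 134217867 = 8^(8 + 1) + 2·8^2 + 8 + 3 (b=8); 8→9: 9^(9 + 1) + 2·9^2 + 9 + 3 = 3486784575; 3486784575−1 = 3486784574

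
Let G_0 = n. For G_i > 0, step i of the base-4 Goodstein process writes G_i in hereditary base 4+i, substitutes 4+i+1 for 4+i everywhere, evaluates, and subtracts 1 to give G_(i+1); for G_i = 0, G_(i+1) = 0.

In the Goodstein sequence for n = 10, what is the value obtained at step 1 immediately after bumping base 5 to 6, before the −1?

13

G_0 = 10. HB_4(10) = 2·4 + 2. Bump = 12. G_1 = 11.
G_1 = 11. HB_5(11) = 2·5 + 1. Bump = 13. G_2 = 12.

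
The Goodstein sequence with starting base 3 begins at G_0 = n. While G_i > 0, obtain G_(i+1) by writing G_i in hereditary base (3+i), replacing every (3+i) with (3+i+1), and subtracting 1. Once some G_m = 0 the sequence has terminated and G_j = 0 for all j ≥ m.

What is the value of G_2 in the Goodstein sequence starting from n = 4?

4

i=0: 4 = 3 + 1 (b=3); 3→4: 4 + 1 = 5; 5−1 = 4
i=1: 4 = 4 (b=4); 4→5: 5 = 5; 5−1 = 4
i=2: 4 = 4 (b=5); 5→6: 4 = 4; 4−1 = 3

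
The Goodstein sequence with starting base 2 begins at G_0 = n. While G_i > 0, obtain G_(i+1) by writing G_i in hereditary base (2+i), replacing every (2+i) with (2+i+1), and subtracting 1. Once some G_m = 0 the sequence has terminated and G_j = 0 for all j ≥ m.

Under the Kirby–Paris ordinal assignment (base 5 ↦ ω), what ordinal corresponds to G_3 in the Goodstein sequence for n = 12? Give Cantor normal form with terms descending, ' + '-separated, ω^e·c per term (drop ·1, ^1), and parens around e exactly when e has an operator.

ω^(ω + 1) + ω^2·2 + ω·2

step 0: 12 = 2^(2 + 1) + 2^2; sub 3 for 2: 3^(3 + 1) + 3^3; = 108; G_1 = 108−1 = 107
step 1: 107 = 3^(3 + 1) + 2·3^2 + 2·3 + 2; sub 4 for 3: 4^(4 + 1) + 2·4^2 + 2·4 + 2; = 1066; G_2 = 1066−1 = 1065
step 2: 1065 = 4^(4 + 1) + 2·4^2 + 2·4 + 1; sub 5 for 4: 5^(5 + 1) + 2·5^2 + 2·5 + 1; = 15686; G_3 = 15686−1 = 15685
step 3: 15685 = 5^(5 + 1) + 2·5^2 + 2·5; sub 6 for 5: 6^(6 + 1) + 2·6^2 + 2·6; = 280020; G_4 = 280020−1 = 280019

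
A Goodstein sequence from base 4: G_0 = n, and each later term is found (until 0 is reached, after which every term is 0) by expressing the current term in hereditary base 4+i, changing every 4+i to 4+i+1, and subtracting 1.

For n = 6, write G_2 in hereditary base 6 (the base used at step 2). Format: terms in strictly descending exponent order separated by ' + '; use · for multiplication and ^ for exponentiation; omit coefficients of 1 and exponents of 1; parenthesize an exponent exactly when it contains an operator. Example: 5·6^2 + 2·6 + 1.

6

step 0: 6 = 4 + 2; sub 5 for 4: 5 + 2; = 7; G_1 = 7−1 = 6
step 1: 6 = 5 + 1; sub 6 for 5: 6 + 1; = 7; G_2 = 7−1 = 6
step 2: 6 = 6; sub 7 for 6: 7; = 7; G_3 = 7−1 = 6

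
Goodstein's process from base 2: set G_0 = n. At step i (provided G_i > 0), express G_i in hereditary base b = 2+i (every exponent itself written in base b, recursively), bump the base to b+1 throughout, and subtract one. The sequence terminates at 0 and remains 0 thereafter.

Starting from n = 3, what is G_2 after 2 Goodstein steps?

3

(0) 3|_2 = 2 + 1 ↦ 3 + 1|_3 = 4 ⇒ 3
(1) 3|_3 = 3 ↦ 4|_4 = 4 ⇒ 3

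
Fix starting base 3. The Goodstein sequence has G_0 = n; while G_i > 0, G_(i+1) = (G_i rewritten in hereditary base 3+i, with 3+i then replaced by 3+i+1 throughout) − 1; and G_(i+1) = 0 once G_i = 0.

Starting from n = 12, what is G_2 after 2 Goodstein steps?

G_0=12  [base 3] 3^2 + 3  →[3↦4]→  4^2 + 4 = 20  −1 ⇒ G_1=19
G_1=19  [base 4] 4^2 + 3  →[4↦5]→  5^2 + 3 = 28  −1 ⇒ G_2=27
G_2=27  [base 5] 5^2 + 2  →[5↦6]→  6^2 + 2 = 38  −1 ⇒ G_3=37

27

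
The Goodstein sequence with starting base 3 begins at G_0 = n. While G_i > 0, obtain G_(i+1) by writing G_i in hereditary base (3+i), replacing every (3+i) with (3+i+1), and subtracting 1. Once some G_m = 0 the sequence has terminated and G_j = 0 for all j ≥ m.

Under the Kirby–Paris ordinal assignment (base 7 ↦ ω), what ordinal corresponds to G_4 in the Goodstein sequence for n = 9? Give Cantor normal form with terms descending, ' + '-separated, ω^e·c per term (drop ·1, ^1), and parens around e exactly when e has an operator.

i=0: 9 = 3^2 (b=3); 3→4: 4^2 = 16; 16−1 = 15
i=1: 15 = 3·4 + 3 (b=4); 4→5: 3·5 + 3 = 18; 18−1 = 17
i=2: 17 = 3·5 + 2 (b=5); 5→6: 3·6 + 2 = 20; 20−1 = 19
i=3: 19 = 3·6 + 1 (b=6); 6→7: 3·7 + 1 = 22; 22−1 = 21
i=4: 21 = 3·7 (b=7); 7→8: 3·8 = 24; 24−1 = 23

ω·3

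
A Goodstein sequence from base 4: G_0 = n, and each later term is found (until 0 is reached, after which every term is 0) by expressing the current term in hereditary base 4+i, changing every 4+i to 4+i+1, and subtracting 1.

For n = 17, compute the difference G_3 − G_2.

G_0 = 17. HB_4(17) = 4^2 + 1. Bump = 26. G_1 = 25.
G_1 = 25. HB_5(25) = 5^2. Bump = 36. G_2 = 35.
G_2 = 35. HB_6(35) = 5·6 + 5. Bump = 40. G_3 = 39.

4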